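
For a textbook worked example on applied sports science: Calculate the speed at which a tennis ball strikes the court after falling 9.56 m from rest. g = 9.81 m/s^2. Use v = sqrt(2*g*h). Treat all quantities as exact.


v = sqrt(2 * g * h)
v = sqrt(2 * 9.81 * 9.56)
v = sqrt(187.5672) = 13.6955 m/s

13.6955 m/s


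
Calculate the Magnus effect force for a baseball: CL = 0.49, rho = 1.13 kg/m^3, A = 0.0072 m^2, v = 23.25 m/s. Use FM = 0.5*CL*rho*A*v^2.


FM = 0.5 * CL * rho * A * v^2
FM = 0.5 * 0.49 * 1.13 * 0.0072 * 23.25^2
v^2 = 540.5625
FM = 0.5 * 0.49 * 1.13 * 0.0072 * 540.5625 = 1.0775 N

1.0775 N


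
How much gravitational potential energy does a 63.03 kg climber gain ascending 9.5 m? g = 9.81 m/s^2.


PE = m * g * h
PE = 63.03 * 9.81 * 9.5
PE = 618.3243 * 9.5 = 5874.0809 J

5874.0809 J


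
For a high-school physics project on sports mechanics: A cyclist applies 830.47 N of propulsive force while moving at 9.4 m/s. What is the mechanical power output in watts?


P = F * v
P = 830.47 * 9.4
P = 7806.418 W

7806.418 W


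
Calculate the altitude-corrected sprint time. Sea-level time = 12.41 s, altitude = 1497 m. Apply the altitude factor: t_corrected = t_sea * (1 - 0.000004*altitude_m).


Correction factor = 1 - 0.000004 * 1497 = 0.994012
t_corrected = t_sea * factor = 12.41 * 0.994012
t_corrected = 12.3357 s

12.3357 s


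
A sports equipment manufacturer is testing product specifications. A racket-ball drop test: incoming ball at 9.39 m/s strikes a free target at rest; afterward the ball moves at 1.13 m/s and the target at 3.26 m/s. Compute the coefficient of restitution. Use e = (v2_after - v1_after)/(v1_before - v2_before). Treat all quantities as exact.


e = (v2_after - v1_after) / (v1_before - v2_before)
Numerator = 3.26 - 1.13 = 2.13
Denominator = 9.39 - 0 = 9.39
e = 2.13 / 9.39 = 0.2268

0.2268


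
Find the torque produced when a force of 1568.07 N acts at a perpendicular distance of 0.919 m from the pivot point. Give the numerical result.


tau = F * d
tau = 1568.07 * 0.919
tau = 1441.0563 N*m

1441.0563 N*m


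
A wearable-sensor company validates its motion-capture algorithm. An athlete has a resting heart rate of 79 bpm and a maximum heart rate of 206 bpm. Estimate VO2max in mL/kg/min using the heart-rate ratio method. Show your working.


VO2max = 15.3 * HRmax / HRrest
VO2max = 15.3 * 206 / 79
VO2max = 3151.8 / 79 = 39.8962 mL/kg/min

39.8962 mL/kg/min


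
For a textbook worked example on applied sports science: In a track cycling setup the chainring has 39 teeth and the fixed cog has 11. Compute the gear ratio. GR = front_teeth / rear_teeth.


GR = front_teeth / rear_teeth
GR = 39 / 11
GR = 3.5455

3.5455


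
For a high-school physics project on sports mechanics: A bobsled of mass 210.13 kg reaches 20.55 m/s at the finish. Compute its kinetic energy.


KE = 0.5 * m * v^2
KE = 0.5 * 210.13 * 20.55^2
KE = 0.5 * 210.13 * 422.3025 = 44369.2122 J

44369.2122 J


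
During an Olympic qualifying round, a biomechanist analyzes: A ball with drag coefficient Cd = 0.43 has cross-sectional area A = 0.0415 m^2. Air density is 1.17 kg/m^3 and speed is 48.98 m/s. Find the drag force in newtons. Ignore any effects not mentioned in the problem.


Fd = 0.5 * Cd * rho * A * v^2
Fd = 0.5 * 0.43 * 1.17 * 0.0415 * 48.98^2
v^2 = 2399.0404
Fd = 0.5 * 0.43 * 1.17 * 0.0415 * 2399.0404 = 25.0444 N

25.0444 N


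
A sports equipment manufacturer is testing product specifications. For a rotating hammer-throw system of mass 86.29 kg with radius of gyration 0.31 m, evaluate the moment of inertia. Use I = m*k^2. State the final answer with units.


I = m * k^2
I = 86.29 * 0.31^2
I = 86.29 * 0.0961 = 8.2925 kg*m^2

8.2925 kg*m^2


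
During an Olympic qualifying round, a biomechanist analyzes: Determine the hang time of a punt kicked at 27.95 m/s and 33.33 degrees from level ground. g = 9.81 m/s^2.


T = 2*v*sin(theta)/g
sin(theta) = sin(33.33 deg) = 0.5495
T = 2*27.95*0.5495 / 9.81
T = 30.7148 / 9.81 = 3.131 s

3.131 s


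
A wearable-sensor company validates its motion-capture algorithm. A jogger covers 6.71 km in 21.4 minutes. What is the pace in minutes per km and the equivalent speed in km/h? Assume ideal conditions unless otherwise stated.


Pace = time / distance = 21.4 min / 6.71 km = 3.1893 min/km
Speed = distance / time_in_hours = 6.71 / 0.3567 hr
Speed = 18.8131 km/h

3.1893 min/km, 18.8131 km/h


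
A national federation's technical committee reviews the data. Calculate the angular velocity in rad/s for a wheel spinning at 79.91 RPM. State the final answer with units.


omega = RPM * 2 * pi / 60
omega = 79.91 * 2 * 3.14159 / 60
omega = 502.0893 / 60 = 8.3682 rad/s

8.3682 rad/s


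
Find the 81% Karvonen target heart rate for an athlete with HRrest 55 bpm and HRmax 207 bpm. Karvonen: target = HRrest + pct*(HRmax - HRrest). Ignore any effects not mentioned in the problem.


Target = HRrest + pct*(HRmax - HRrest)
Heart rate reserve = HRmax - HRrest = 207 - 55 = 152 bpm
Fraction = 81% = 0.81
Target = 55 + 0.81 * 152
Target = 55 + 123.12 = 178.12 bpm

178.12 bpm


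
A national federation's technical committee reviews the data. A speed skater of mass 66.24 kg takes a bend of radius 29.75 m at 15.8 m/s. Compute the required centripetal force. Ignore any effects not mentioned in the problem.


Fc = m * v^2 / r
v^2 = 15.8^2 = 249.64
Fc = 66.24 * 249.64 / 29.75
Fc = 16536.1536 / 29.75 = 555.8371 N

555.8371 N


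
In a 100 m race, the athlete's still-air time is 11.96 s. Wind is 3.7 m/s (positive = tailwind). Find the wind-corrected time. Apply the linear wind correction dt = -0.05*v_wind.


dt = -0.05 * v_wind = -0.05 * 3.7 = -0.185 s
t_corrected = t_still + dt = 11.96 + (-0.185)
t_corrected = 11.775 s

11.775 s


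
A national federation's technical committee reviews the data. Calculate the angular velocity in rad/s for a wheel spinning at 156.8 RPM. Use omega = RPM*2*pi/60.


omega = RPM * 2 * pi / 60
omega = 156.8 * 2 * 3.14159 / 60
omega = 985.2035 / 60 = 16.4201 rad/s

16.4201 rad/s


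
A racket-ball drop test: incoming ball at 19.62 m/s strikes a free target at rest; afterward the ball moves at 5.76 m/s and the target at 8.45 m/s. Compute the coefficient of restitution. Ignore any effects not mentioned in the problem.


e = (v2_after - v1_after) / (v1_before - v2_before)
Numerator = 8.45 - 5.76 = 2.69
Denominator = 19.62 - 0 = 19.62
e = 2.69 / 19.62 = 0.1371

0.1371


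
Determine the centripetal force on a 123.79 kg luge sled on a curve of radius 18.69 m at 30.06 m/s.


Fc = m * v^2 / r
v^2 = 30.06^2 = 903.6036
Fc = 123.79 * 903.6036 / 18.69
Fc = 111857.0896 / 18.69 = 5984.863 N

5984.863 N


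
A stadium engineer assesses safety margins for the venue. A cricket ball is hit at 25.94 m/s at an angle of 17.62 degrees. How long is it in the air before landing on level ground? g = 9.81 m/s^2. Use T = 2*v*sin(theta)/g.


T = 2*v*sin(theta)/g
sin(theta) = sin(17.62 deg) = 0.3027
T = 2*25.94*0.3027 / 9.81
T = 15.7042 / 9.81 = 1.6008 s

1.6008 s


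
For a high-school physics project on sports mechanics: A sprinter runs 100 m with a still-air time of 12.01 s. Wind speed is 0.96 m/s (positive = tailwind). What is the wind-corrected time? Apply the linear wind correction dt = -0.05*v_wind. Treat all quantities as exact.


dt = -0.05 * v_wind = -0.05 * 0.96 = -0.048 s
t_corrected = t_still + dt = 12.01 + (-0.048)
t_corrected = 11.962 s

11.962 s


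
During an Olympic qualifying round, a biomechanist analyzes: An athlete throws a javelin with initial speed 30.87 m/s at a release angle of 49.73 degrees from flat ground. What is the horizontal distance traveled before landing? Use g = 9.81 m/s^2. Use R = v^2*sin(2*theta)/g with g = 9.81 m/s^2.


R = v^2 * sin(2*theta) / g
Convert angle to radians: theta = 49.73 deg = 0.868 rad
sin(2*theta) = sin(1.7359) = 0.9864
R = 30.87^2 * 0.9864 / 9.81
R = 952.9569 * 0.9864 / 9.81 = 95.8203 m

95.8203 m


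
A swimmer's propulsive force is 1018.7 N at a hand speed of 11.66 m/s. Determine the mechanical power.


P = F * v
P = 1018.7 * 11.66
P = 11878.042 W

11878.042 W


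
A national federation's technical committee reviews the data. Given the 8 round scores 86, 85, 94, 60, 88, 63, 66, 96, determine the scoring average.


Average = sum / n
Sum = 638
Average = 638 / 8 = 79.75

79.75


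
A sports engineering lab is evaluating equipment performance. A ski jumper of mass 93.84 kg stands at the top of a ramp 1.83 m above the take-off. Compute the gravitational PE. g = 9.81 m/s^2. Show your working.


PE = m * g * h
PE = 93.84 * 9.81 * 1.83
PE = 920.5704 * 1.83 = 1684.6438 J

1684.6438 J


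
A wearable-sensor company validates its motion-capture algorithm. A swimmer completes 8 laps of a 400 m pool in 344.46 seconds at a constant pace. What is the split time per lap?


Split time = total_time / n_laps = 344.46 / 8
Split time = 43.0575 s per lap

43.0575 s


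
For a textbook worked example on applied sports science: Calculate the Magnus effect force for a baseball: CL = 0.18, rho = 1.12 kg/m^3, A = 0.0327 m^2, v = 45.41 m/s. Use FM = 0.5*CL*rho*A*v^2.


FM = 0.5 * CL * rho * A * v^2
FM = 0.5 * 0.18 * 1.12 * 0.0327 * 45.41^2
v^2 = 2062.0681
FM = 0.5 * 0.18 * 1.12 * 0.0327 * 2062.0681 = 6.7969 N

6.7969 N


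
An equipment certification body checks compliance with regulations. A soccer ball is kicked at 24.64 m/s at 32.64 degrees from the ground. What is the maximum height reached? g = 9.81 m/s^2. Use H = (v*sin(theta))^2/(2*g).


H = (v*sin(theta))^2 / (2*g)
vy = v*sin(theta) = 24.64 * sin(32.64 deg) = 13.2898 m/s
H = vy^2 / (2*g) = 176.6188 / (2*9.81)
H = 176.6188 / 19.62 = 9.002 m

9.002 m


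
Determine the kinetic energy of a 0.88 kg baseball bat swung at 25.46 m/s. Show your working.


KE = 0.5 * m * v^2
KE = 0.5 * 0.88 * 25.46^2
KE = 0.5 * 0.88 * 648.2116 = 285.2131 J

285.2131 J


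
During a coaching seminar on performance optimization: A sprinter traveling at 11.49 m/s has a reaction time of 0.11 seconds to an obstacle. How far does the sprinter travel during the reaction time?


d = v * t
d = 11.49 * 0.11
d = 1.2639 m

1.2639 m


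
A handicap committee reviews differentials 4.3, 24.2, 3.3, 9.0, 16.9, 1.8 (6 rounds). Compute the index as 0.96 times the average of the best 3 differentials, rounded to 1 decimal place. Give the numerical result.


All differentials: 4.3, 24.2, 3.3, 9.0, 16.9, 1.8
Sorted: 1.8, 3.3, 4.3, 9.0, 16.9, 24.2
Best 3: 1.8, 3.3, 4.3
Average of best = 9.4 / 3 = 3.1333
Raw index = 3.1333 * 0.96 = 3.008
Handicap index = round(3.008, 1) = 3.0

3.0


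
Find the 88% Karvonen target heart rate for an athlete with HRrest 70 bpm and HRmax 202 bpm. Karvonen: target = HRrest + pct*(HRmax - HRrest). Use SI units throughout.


Target = HRrest + pct*(HRmax - HRrest)
Heart rate reserve = HRmax - HRrest = 202 - 70 = 132 bpm
Fraction = 88% = 0.88
Target = 70 + 0.88 * 132
Target = 70 + 116.16 = 186.16 bpm

186.16 bpm


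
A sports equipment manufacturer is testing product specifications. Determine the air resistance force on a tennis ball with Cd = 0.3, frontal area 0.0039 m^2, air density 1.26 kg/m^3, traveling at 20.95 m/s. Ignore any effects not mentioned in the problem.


Fd = 0.5 * Cd * rho * A * v^2
Fd = 0.5 * 0.3 * 1.26 * 0.0039 * 20.95^2
v^2 = 438.9025
Fd = 0.5 * 0.3 * 1.26 * 0.0039 * 438.9025 = 0.3235 N

0.3235 N


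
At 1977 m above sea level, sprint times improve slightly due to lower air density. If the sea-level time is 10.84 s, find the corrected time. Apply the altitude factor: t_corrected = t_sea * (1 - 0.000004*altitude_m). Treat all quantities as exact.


Correction factor = 1 - 0.000004 * 1977 = 0.992092
t_corrected = t_sea * factor = 10.84 * 0.992092
t_corrected = 10.7543 s

10.7543 s


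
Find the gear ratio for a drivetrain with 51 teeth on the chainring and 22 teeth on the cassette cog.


GR = front_teeth / rear_teeth
GR = 51 / 22
GR = 2.3182

2.3182


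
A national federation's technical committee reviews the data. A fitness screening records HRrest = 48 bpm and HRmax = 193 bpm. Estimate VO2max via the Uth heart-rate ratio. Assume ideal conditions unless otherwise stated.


VO2max = 15.3 * HRmax / HRrest
VO2max = 15.3 * 193 / 48
VO2max = 2952.9 / 48 = 61.5188 mL/kg/min

61.5188 mL/kg/min


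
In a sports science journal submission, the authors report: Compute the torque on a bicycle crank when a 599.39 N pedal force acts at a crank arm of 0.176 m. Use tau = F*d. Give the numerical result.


tau = F * d
tau = 599.39 * 0.176
tau = 105.4926 N*m

105.4926 N*m


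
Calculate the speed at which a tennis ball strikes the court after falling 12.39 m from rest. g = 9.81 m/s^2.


v = sqrt(2 * g * h)
v = sqrt(2 * 9.81 * 12.39)
v = sqrt(243.0918) = 15.5914 m/s

15.5914 m/s


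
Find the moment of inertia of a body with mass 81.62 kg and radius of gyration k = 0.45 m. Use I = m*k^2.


I = m * k^2
I = 81.62 * 0.45^2
I = 81.62 * 0.2025 = 16.5281 kg*m^2

16.5281 kg*m^2


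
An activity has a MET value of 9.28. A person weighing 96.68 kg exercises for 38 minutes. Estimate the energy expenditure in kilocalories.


kcal = MET * mass * time_hr
Convert time: 38 min = 0.6333 hr
kcal = 9.28 * 96.68 * 0.6333
kcal = 568.2206 kcal

568.2206 kcal


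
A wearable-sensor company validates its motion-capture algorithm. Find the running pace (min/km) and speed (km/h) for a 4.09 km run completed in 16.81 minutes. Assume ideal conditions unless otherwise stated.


Pace = time / distance = 16.81 min / 4.09 km = 4.11 min/km
Speed = distance / time_in_hours = 4.09 / 0.2802 hr
Speed = 14.5985 km/h

4.11 min/km, 14.5985 km/h


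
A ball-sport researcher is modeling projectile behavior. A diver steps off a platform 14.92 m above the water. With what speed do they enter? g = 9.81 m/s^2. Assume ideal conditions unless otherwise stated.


v = sqrt(2 * g * h)
v = sqrt(2 * 9.81 * 14.92)
v = sqrt(292.7304) = 17.1094 m/s

17.1094 m/s


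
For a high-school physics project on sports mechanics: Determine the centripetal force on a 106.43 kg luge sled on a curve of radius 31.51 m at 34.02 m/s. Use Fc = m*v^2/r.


Fc = m * v^2 / r
v^2 = 34.02^2 = 1157.3604
Fc = 106.43 * 1157.3604 / 31.51
Fc = 123177.8674 / 31.51 = 3909.1675 N

3909.1675 N


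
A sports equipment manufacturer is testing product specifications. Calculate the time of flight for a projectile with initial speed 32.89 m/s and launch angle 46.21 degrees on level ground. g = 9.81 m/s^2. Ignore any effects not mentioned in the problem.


T = 2*v*sin(theta)/g
sin(theta) = sin(46.21 deg) = 0.7219
T = 2*32.89*0.7219 / 9.81
T = 47.4853 / 9.81 = 4.8405 s

4.8405 s


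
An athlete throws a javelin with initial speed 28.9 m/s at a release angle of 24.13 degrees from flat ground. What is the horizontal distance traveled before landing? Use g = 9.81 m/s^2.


R = v^2 * sin(2*theta) / g
Convert angle to radians: theta = 24.13 deg = 0.4211 rad
sin(2*theta) = sin(0.8423) = 0.7462
R = 28.9^2 * 0.7462 / 9.81
R = 835.21 * 0.7462 / 9.81 = 63.5282 m

63.5282 m


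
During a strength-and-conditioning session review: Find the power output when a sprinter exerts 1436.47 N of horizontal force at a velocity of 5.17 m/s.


P = F * v
P = 1436.47 * 5.17
P = 7426.5499 W

7426.5499 W


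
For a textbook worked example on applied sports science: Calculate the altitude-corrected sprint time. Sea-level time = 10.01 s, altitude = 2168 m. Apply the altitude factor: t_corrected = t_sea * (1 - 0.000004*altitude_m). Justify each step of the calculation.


Correction factor = 1 - 0.000004 * 2168 = 0.991328
t_corrected = t_sea * factor = 10.01 * 0.991328
t_corrected = 9.9232 s

9.9232 s


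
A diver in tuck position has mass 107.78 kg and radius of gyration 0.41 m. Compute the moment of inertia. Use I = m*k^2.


I = m * k^2
I = 107.78 * 0.41^2
I = 107.78 * 0.1681 = 18.1178 kg*m^2

18.1178 kg*m^2


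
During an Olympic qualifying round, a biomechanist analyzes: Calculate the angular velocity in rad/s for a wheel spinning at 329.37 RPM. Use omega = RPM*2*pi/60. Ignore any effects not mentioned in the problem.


omega = RPM * 2 * pi / 60
omega = 329.37 * 2 * 3.14159 / 60
omega = 2069.4927 / 60 = 34.4915 rad/s

34.4915 rad/s


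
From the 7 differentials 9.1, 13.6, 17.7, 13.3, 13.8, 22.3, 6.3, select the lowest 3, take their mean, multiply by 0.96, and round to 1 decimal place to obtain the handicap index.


All differentials: 9.1, 13.6, 17.7, 13.3, 13.8, 22.3, 6.3
Sorted: 6.3, 9.1, 13.3, 13.6, 13.8, 17.7, 22.3
Best 3: 6.3, 9.1, 13.3
Average of best = 28.7 / 3 = 9.5667
Raw index = 9.5667 * 0.96 = 9.184
Handicap index = round(9.184, 1) = 9.2

9.2


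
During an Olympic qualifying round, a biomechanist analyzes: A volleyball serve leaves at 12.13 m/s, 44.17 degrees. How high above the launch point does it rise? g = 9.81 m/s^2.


H = (v*sin(theta))^2 / (2*g)
vy = v*sin(theta) = 12.13 * sin(44.17 deg) = 8.4521 m/s
H = vy^2 / (2*g) = 71.4373 / (2*9.81)
H = 71.4373 / 19.62 = 3.641 m

3.641 m


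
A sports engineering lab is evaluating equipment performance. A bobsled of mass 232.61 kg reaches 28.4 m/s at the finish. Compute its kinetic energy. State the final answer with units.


KE = 0.5 * m * v^2
KE = 0.5 * 232.61 * 28.4^2
KE = 0.5 * 232.61 * 806.56 = 93806.9608 J

93806.9608 J


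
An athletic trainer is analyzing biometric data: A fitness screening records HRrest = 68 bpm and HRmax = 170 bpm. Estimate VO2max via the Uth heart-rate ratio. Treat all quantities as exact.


VO2max = 15.3 * HRmax / HRrest
VO2max = 15.3 * 170 / 68
VO2max = 2601 / 68 = 38.25 mL/kg/min

38.25 mL/kg/min


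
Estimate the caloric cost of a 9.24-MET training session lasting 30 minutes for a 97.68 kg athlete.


kcal = MET * mass * time_hr
Convert time: 30 min = 0.5 hr
kcal = 9.24 * 97.68 * 0.5
kcal = 451.2816 kcal

451.2816 kcal


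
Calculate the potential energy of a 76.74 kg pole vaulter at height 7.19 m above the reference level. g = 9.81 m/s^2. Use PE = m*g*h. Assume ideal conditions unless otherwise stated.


PE = m * g * h
PE = 76.74 * 9.81 * 7.19
PE = 752.8194 * 7.19 = 5412.7715 J

5412.7715 J


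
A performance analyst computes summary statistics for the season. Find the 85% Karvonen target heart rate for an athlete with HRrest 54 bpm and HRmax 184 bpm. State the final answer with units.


Target = HRrest + pct*(HRmax - HRrest)
Heart rate reserve = HRmax - HRrest = 184 - 54 = 130 bpm
Fraction = 85% = 0.85
Target = 54 + 0.85 * 130
Target = 54 + 110.5 = 164.5 bpm

164.5 bpm


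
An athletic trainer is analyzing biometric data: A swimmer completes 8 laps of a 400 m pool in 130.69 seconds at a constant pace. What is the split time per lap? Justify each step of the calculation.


Split time = total_time / n_laps = 130.69 / 8
Split time = 16.3362 s per lap

16.3362 s


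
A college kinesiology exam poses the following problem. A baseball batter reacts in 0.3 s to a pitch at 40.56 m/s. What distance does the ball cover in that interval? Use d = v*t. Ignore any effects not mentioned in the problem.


d = v * t
d = 40.56 * 0.3
d = 12.168 m

12.168 m


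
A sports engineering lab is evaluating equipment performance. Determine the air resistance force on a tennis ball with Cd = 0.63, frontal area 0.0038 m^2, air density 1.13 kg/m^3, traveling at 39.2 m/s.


Fd = 0.5 * Cd * rho * A * v^2
Fd = 0.5 * 0.63 * 1.13 * 0.0038 * 39.2^2
v^2 = 1536.64
Fd = 0.5 * 0.63 * 1.13 * 0.0038 * 1536.64 = 2.0785 N

2.0785 N


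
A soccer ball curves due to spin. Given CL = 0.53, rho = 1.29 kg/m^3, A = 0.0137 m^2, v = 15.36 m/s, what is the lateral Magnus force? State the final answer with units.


FM = 0.5 * CL * rho * A * v^2
FM = 0.5 * 0.53 * 1.29 * 0.0137 * 15.36^2
v^2 = 235.9296
FM = 0.5 * 0.53 * 1.29 * 0.0137 * 235.9296 = 1.1049 N

1.1049 N


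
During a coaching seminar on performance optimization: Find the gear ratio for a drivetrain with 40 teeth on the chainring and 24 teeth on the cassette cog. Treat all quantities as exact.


GR = front_teeth / rear_teeth
GR = 40 / 24
GR = 1.6667

1.6667


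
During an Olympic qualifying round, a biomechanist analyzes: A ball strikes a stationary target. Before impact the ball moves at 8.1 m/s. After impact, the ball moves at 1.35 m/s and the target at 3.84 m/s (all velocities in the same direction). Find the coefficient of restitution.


e = (v2_after - v1_after) / (v1_before - v2_before)
Numerator = 3.84 - 1.35 = 2.49
Denominator = 8.1 - 0 = 8.1
e = 2.49 / 8.1 = 0.3074

0.3074


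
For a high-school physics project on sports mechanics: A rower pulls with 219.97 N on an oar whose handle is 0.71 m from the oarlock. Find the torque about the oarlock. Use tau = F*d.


tau = F * d
tau = 219.97 * 0.71
tau = 156.1787 N*m

156.1787 N*m


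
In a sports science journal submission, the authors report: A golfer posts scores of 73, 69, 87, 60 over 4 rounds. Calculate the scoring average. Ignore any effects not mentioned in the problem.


Average = sum / n
Sum = 289
Average = 289 / 4 = 72.25

72.25


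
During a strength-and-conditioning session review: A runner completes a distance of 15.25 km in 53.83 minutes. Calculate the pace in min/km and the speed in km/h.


Pace = time / distance = 53.83 min / 15.25 km = 3.5298 min/km
Speed = distance / time_in_hours = 15.25 / 0.8972 hr
Speed = 16.998 km/h

3.5298 min/km, 16.998 km/h


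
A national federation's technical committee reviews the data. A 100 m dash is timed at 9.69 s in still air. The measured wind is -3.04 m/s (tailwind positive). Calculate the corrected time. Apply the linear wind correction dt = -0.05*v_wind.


dt = -0.05 * v_wind = -0.05 * -3.04 = 0.152 s
t_corrected = t_still + dt = 9.69 + (0.152)
t_corrected = 9.842 s

9.842 s


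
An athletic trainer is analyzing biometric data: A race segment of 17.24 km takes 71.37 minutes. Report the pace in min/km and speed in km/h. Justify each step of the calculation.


Pace = time / distance = 71.37 min / 17.24 km = 4.1398 min/km
Speed = distance / time_in_hours = 17.24 / 1.1895 hr
Speed = 14.4935 km/h

4.1398 min/km, 14.4935 km/h


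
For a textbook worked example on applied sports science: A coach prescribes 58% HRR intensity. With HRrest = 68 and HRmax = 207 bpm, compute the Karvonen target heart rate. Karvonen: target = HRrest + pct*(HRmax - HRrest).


Target = HRrest + pct*(HRmax - HRrest)
Heart rate reserve = HRmax - HRrest = 207 - 68 = 139 bpm
Fraction = 58% = 0.58
Target = 68 + 0.58 * 139
Target = 68 + 80.62 = 148.62 bpm

148.62 bpm


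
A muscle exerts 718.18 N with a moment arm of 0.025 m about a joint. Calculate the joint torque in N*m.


tau = F * d
tau = 718.18 * 0.025
tau = 17.9545 N*m

17.9545 N*m


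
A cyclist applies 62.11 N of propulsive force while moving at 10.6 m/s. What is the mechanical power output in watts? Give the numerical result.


P = F * v
P = 62.11 * 10.6
P = 658.366 W

658.366 W


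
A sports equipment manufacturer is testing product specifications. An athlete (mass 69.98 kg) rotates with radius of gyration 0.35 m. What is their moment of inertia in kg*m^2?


I = m * k^2
I = 69.98 * 0.35^2
I = 69.98 * 0.1225 = 8.5725 kg*m^2

8.5725 kg*m^2


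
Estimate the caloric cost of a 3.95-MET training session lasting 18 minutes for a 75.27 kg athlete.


kcal = MET * mass * time_hr
Convert time: 18 min = 0.3 hr
kcal = 3.95 * 75.27 * 0.3
kcal = 89.195 kcal

89.195 kcal


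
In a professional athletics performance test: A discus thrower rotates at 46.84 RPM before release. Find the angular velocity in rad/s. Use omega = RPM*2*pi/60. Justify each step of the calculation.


omega = RPM * 2 * pi / 60
omega = 46.84 * 2 * 3.14159 / 60
omega = 294.3044 / 60 = 4.9051 rad/s

4.9051 rad/s


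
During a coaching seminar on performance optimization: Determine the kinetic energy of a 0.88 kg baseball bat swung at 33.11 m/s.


KE = 0.5 * m * v^2
KE = 0.5 * 0.88 * 33.11^2
KE = 0.5 * 0.88 * 1096.2721 = 482.3597 J

482.3597 J


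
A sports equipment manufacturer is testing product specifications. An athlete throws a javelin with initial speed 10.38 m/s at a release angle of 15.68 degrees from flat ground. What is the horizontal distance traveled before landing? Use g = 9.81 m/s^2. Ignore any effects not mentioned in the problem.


R = v^2 * sin(2*theta) / g
Convert angle to radians: theta = 15.68 deg = 0.2737 rad
sin(2*theta) = sin(0.5473) = 0.5204
R = 10.38^2 * 0.5204 / 9.81
R = 107.7444 * 0.5204 / 9.81 = 5.7158 m

5.7158 m


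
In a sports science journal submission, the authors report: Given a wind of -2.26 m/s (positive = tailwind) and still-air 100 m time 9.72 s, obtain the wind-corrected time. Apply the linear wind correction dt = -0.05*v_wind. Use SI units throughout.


dt = -0.05 * v_wind = -0.05 * -2.26 = 0.113 s
t_corrected = t_still + dt = 9.72 + (0.113)
t_corrected = 9.833 s

9.833 s


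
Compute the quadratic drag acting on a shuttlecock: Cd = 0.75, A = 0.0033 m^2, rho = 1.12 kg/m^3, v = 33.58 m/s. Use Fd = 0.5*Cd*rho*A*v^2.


Fd = 0.5 * Cd * rho * A * v^2
Fd = 0.5 * 0.75 * 1.12 * 0.0033 * 33.58^2
v^2 = 1127.6164
Fd = 0.5 * 0.75 * 1.12 * 0.0033 * 1127.6164 = 1.5629 N

1.5629 N


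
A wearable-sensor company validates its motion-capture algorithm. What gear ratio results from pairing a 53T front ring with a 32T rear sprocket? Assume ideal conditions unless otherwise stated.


GR = front_teeth / rear_teeth
GR = 53 / 32
GR = 1.6562

1.6562


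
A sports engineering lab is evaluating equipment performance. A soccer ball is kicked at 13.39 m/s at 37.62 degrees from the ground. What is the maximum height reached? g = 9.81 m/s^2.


H = (v*sin(theta))^2 / (2*g)
vy = v*sin(theta) = 13.39 * sin(37.62 deg) = 8.1735 m/s
H = vy^2 / (2*g) = 66.8069 / (2*9.81)
H = 66.8069 / 19.62 = 3.405 m

3.405 m


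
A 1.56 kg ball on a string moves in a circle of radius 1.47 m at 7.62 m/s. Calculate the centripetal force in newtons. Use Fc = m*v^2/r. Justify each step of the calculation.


Fc = m * v^2 / r
v^2 = 7.62^2 = 58.0644
Fc = 1.56 * 58.0644 / 1.47
Fc = 90.5805 / 1.47 = 61.6194 N

61.6194 N


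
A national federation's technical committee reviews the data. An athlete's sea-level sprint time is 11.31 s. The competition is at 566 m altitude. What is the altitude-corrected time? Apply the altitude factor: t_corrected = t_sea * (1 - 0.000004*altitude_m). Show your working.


Correction factor = 1 - 0.000004 * 566 = 0.997736
t_corrected = t_sea * factor = 11.31 * 0.997736
t_corrected = 11.2844 s

11.2844 s


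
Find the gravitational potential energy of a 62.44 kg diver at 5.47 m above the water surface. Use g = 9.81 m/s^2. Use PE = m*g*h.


PE = m * g * h
PE = 62.44 * 9.81 * 5.47
PE = 612.5364 * 5.47 = 3350.5741 J

3350.5741 J


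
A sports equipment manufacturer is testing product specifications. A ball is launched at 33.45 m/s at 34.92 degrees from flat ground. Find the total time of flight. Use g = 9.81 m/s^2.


T = 2*v*sin(theta)/g
sin(theta) = sin(34.92 deg) = 0.5724
T = 2*33.45*0.5724 / 9.81
T = 38.2957 / 9.81 = 3.9037 s

3.9037 s


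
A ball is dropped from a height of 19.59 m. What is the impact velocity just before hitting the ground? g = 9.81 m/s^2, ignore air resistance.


v = sqrt(2 * g * h)
v = sqrt(2 * 9.81 * 19.59)
v = sqrt(384.3558) = 19.605 m/s

19.605 m/s


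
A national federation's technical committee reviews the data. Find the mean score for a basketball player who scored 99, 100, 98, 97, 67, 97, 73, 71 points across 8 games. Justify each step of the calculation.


Average = sum / n
Sum = 702
Average = 702 / 8 = 87.75

87.75


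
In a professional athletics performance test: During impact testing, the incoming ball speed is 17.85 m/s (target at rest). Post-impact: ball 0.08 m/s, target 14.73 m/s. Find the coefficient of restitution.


e = (v2_after - v1_after) / (v1_before - v2_before)
Numerator = 14.73 - 0.08 = 14.65
Denominator = 17.85 - 0 = 17.85
e = 14.65 / 17.85 = 0.8207

0.8207


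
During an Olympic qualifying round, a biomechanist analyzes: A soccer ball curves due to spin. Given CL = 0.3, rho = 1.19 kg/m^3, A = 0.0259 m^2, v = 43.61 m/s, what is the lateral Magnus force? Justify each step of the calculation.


FM = 0.5 * CL * rho * A * v^2
FM = 0.5 * 0.3 * 1.19 * 0.0259 * 43.61^2
v^2 = 1901.8321
FM = 0.5 * 0.3 * 1.19 * 0.0259 * 1901.8321 = 8.7925 N

8.7925 N


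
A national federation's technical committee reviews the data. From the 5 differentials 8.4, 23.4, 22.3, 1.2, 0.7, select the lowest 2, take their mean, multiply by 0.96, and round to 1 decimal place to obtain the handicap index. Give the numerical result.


All differentials: 8.4, 23.4, 22.3, 1.2, 0.7
Sorted: 0.7, 1.2, 8.4, 22.3, 23.4
Best 2: 0.7, 1.2
Average of best = 1.9 / 2 = 0.95
Raw index = 0.95 * 0.96 = 0.912
Handicap index = round(0.912, 1) = 0.9

0.9


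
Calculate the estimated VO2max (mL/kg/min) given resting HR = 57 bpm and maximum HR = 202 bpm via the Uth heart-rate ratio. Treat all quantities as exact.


VO2max = 15.3 * HRmax / HRrest
VO2max = 15.3 * 202 / 57
VO2max = 3090.6 / 57 = 54.2211 mL/kg/min

54.2211 mL/kg/min


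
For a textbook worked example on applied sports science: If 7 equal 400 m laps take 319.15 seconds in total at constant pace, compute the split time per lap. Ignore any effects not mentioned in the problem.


Split time = total_time / n_laps = 319.15 / 7
Split time = 45.5929 s per lap

45.5929 s


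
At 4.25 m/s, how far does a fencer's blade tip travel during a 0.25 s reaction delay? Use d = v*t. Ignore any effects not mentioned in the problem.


d = v * t
d = 4.25 * 0.25
d = 1.0625 m

1.0625 m


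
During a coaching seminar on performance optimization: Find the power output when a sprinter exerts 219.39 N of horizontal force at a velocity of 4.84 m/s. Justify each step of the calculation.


P = F * v
P = 219.39 * 4.84
P = 1061.8476 W

1061.8476 W


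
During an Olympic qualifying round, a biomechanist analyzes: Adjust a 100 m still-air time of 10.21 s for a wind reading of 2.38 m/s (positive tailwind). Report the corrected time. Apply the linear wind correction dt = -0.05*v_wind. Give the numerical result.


dt = -0.05 * v_wind = -0.05 * 2.38 = -0.119 s
t_corrected = t_still + dt = 10.21 + (-0.119)
t_corrected = 10.091 s

10.091 s


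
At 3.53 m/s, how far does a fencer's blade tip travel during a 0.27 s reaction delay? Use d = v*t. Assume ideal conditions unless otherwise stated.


d = v * t
d = 3.53 * 0.27
d = 0.9531 m

0.9531 m


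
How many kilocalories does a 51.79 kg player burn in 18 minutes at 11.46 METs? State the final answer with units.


kcal = MET * mass * time_hr
Convert time: 18 min = 0.3 hr
kcal = 11.46 * 51.79 * 0.3
kcal = 178.054 kcal

178.054 kcal


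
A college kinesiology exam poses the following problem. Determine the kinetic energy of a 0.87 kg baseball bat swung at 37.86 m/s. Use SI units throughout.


KE = 0.5 * m * v^2
KE = 0.5 * 0.87 * 37.86^2
KE = 0.5 * 0.87 * 1433.3796 = 623.5201 J

623.5201 J


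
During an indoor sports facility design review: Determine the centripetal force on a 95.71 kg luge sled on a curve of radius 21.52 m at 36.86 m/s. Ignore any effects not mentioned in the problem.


Fc = m * v^2 / r
v^2 = 36.86^2 = 1358.6596
Fc = 95.71 * 1358.6596 / 21.52
Fc = 130037.3103 / 21.52 = 6042.6259 N

6042.6259 N


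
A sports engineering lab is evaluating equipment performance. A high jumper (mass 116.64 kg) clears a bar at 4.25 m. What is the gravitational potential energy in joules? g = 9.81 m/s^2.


PE = m * g * h
PE = 116.64 * 9.81 * 4.25
PE = 1144.2384 * 4.25 = 4863.0132 J

4863.0132 J


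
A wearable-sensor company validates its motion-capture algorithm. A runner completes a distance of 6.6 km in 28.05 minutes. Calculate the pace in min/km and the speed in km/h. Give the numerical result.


Pace = time / distance = 28.05 min / 6.6 km = 4.25 min/km
Speed = distance / time_in_hours = 6.6 / 0.4675 hr
Speed = 14.1176 km/h

4.25 min/km, 14.1176 km/h


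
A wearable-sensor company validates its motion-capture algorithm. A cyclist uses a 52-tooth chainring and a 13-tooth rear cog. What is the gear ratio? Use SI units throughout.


GR = front_teeth / rear_teeth
GR = 52 / 13
GR = 4

4


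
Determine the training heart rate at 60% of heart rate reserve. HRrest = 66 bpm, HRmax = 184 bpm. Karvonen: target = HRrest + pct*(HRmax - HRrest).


Target = HRrest + pct*(HRmax - HRrest)
Heart rate reserve = HRmax - HRrest = 184 - 66 = 118 bpm
Fraction = 60% = 0.6
Target = 66 + 0.6 * 118
Target = 66 + 70.8 = 136.8 bpm

136.8 bpm


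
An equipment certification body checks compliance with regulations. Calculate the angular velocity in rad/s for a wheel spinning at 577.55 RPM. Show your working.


omega = RPM * 2 * pi / 60
omega = 577.55 * 2 * 3.14159 / 60
omega = 3628.8537 / 60 = 60.4809 rad/s

60.4809 rad/s


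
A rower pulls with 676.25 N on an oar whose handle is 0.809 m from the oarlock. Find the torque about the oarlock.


tau = F * d
tau = 676.25 * 0.809
tau = 547.0863 N*m

547.0863 N*m


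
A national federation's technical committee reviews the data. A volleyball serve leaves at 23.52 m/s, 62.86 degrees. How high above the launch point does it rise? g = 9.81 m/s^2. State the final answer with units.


H = (v*sin(theta))^2 / (2*g)
vy = v*sin(theta) = 23.52 * sin(62.86 deg) = 20.9303 m/s
H = vy^2 / (2*g) = 438.0783 / (2*9.81)
H = 438.0783 / 19.62 = 22.3281 m

22.3281 m


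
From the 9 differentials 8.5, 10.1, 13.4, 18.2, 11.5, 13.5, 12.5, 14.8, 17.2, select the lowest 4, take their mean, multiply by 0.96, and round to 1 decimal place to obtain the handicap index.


All differentials: 8.5, 10.1, 13.4, 18.2, 11.5, 13.5, 12.5, 14.8, 17.2
Sorted: 8.5, 10.1, 11.5, 12.5, 13.4, 13.5, 14.8, 17.2, 18.2
Best 4: 8.5, 10.1, 11.5, 12.5
Average of best = 42.6 / 4 = 10.65
Raw index = 10.65 * 0.96 = 10.224
Handicap index = round(10.224, 1) = 10.2

10.2


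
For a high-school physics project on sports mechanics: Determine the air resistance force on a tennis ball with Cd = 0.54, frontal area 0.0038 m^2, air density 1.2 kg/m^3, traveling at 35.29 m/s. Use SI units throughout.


Fd = 0.5 * Cd * rho * A * v^2
Fd = 0.5 * 0.54 * 1.2 * 0.0038 * 35.29^2
v^2 = 1245.3841
Fd = 0.5 * 0.54 * 1.2 * 0.0038 * 1245.3841 = 1.5333 N

1.5333 N


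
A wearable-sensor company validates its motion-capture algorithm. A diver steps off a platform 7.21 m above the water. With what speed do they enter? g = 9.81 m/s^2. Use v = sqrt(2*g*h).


v = sqrt(2 * g * h)
v = sqrt(2 * 9.81 * 7.21)
v = sqrt(141.4602) = 11.8937 m/s

11.8937 m/s


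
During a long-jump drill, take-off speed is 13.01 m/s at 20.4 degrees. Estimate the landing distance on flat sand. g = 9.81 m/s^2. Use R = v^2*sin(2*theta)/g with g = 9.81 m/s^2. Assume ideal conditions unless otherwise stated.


R = v^2 * sin(2*theta) / g
Convert angle to radians: theta = 20.4 deg = 0.356 rad
sin(2*theta) = sin(0.7121) = 0.6534
R = 13.01^2 * 0.6534 / 9.81
R = 169.2601 * 0.6534 / 9.81 = 11.274 m

11.274 m


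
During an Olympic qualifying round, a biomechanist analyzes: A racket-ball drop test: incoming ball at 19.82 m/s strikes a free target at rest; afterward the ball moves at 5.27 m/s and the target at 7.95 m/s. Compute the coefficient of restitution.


e = (v2_after - v1_after) / (v1_before - v2_before)
Numerator = 7.95 - 5.27 = 2.68
Denominator = 19.82 - 0 = 19.82
e = 2.68 / 19.82 = 0.1352

0.1352


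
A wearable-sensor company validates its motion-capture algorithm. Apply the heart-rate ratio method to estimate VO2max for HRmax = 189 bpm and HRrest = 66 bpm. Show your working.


VO2max = 15.3 * HRmax / HRrest
VO2max = 15.3 * 189 / 66
VO2max = 2891.7 / 66 = 43.8136 mL/kg/min

43.8136 mL/kg/min


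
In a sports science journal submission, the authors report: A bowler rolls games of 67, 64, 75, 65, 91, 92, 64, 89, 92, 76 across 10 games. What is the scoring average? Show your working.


Average = sum / n
Sum = 775
Average = 775 / 10 = 77.5

77.5


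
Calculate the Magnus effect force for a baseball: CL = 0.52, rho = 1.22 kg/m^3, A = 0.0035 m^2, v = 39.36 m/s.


FM = 0.5 * CL * rho * A * v^2
FM = 0.5 * 0.52 * 1.22 * 0.0035 * 39.36^2
v^2 = 1549.2096
FM = 0.5 * 0.52 * 1.22 * 0.0035 * 1549.2096 = 1.7199 N

1.7199 N


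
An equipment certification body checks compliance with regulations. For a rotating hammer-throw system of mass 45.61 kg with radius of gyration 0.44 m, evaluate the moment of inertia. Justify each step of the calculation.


I = m * k^2
I = 45.61 * 0.44^2
I = 45.61 * 0.1936 = 8.8301 kg*m^2

8.8301 kg*m^2


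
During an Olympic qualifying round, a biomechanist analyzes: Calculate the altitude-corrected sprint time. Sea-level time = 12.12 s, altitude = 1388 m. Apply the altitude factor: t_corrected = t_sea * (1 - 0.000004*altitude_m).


Correction factor = 1 - 0.000004 * 1388 = 0.994448
t_corrected = t_sea * factor = 12.12 * 0.994448
t_corrected = 12.0527 s

12.0527 s


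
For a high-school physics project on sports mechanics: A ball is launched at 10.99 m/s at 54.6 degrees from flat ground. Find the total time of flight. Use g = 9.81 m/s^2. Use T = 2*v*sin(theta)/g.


T = 2*v*sin(theta)/g
sin(theta) = sin(54.6 deg) = 0.8151
T = 2*10.99*0.8151 / 9.81
T = 17.9165 / 9.81 = 1.8264 s

1.8264 s


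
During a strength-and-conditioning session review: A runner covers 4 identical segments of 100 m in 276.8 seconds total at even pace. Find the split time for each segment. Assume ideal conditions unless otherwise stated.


Split time = total_time / n_laps = 276.8 / 4
Split time = 69.2 s per lap

69.2 s


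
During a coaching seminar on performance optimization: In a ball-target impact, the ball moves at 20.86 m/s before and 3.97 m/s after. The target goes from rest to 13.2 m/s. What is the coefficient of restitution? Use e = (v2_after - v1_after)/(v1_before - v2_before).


e = (v2_after - v1_after) / (v1_before - v2_before)
Numerator = 13.2 - 3.97 = 9.23
Denominator = 20.86 - 0 = 20.86
e = 9.23 / 20.86 = 0.4425

0.4425


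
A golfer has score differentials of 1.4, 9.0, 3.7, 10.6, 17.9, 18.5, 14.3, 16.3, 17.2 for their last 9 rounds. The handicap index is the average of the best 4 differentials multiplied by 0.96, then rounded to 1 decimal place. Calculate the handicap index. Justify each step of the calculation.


All differentials: 1.4, 9.0, 3.7, 10.6, 17.9, 18.5, 14.3, 16.3, 17.2
Sorted: 1.4, 3.7, 9.0, 10.6, 14.3, 16.3, 17.2, 17.9, 18.5
Best 4: 1.4, 3.7, 9.0, 10.6
Average of best = 24.7 / 4 = 6.175
Raw index = 6.175 * 0.96 = 5.928
Handicap index = round(5.928, 1) = 5.9

5.9


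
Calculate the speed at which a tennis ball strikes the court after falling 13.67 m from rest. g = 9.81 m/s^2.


v = sqrt(2 * g * h)
v = sqrt(2 * 9.81 * 13.67)
v = sqrt(268.2054) = 16.377 m/s

16.377 m/s


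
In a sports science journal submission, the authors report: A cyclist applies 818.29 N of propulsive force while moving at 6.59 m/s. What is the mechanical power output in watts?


P = F * v
P = 818.29 * 6.59
P = 5392.5311 W

5392.5311 W


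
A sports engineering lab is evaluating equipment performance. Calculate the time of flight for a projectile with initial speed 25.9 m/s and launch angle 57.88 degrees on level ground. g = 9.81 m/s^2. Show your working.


T = 2*v*sin(theta)/g
sin(theta) = sin(57.88 deg) = 0.8469
T = 2*25.9*0.8469 / 9.81
T = 43.8713 / 9.81 = 4.4721 s

4.4721 s


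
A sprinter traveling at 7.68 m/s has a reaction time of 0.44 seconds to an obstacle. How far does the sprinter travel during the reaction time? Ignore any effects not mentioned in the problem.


d = v * t
d = 7.68 * 0.44
d = 3.3792 m

3.3792 m


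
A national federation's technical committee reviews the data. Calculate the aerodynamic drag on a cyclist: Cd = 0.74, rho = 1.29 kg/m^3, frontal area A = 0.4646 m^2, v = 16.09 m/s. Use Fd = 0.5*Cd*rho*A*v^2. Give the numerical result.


Fd = 0.5 * Cd * rho * A * v^2
Fd = 0.5 * 0.74 * 1.29 * 0.4646 * 16.09^2
v^2 = 258.8881
Fd = 0.5 * 0.74 * 1.29 * 0.4646 * 258.8881 = 57.4094 N

57.4094 N
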